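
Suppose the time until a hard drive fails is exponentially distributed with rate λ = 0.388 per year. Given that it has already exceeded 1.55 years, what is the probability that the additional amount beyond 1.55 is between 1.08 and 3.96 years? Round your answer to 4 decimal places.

Memoryless: the residual past 1.55 is again Exp(λ).
P(1.08 < residual < 3.96) = e^(−λ·1.08) − e^(−λ·3.96) = 0.65768 − 0.21514 ≈ 0.4425.

0.4425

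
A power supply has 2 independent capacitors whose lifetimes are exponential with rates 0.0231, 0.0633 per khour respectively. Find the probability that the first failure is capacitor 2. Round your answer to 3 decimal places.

The time to first failure is exponential with rate Σλ = 0.0231 + 0.0633 = 0.0864.
P(capacitor 2 first) = λ_2/Σλ = 0.0633/0.0864 ≈ 0.733.

0.733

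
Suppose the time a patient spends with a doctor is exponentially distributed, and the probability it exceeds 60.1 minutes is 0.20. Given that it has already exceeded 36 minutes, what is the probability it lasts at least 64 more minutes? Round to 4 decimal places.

0.1802

From e^(−λ·60.1) = 0.20, λ = −ln(0.20)/60.1 = 0.0267793.
Memoryless: P(X > 36+64 | X > 36) = P(X > 64) = e^(−0.0267793·64) ≈ 0.1802.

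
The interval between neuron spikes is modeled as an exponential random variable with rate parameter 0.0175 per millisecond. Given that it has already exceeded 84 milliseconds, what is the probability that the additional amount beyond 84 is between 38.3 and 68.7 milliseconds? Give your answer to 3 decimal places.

0.211

Memoryless: the residual past 84 is again Exp(λ).
P(38.3 < residual < 68.7) = e^(−λ·38.3) − e^(−λ·68.7) = 0.51158 − 0.30052 ≈ 0.211.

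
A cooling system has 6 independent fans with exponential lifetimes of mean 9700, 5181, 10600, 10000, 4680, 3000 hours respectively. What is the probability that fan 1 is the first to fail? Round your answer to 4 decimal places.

0.0994

Rates: λ_i = 1/mean_i → 0.000103093, 0.000193013, 0.0000943396, 0.0001, 0.000213675, 0.000333333; Σλ = 0.00103745.
P(fan 1 first) = λ_1/Σλ = 0.000103093/0.00103745 ≈ 0.0994.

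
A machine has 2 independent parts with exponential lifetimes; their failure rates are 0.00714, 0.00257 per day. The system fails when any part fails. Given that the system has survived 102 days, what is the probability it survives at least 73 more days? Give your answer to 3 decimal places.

0.492

Time to first failure ~ Exp(Σλ) with Σλ = 0.00971.
By memorylessness, P(T > 102+73 | T > 102) = P(T > 73) = e^(−0.00971·73) ≈ 0.492.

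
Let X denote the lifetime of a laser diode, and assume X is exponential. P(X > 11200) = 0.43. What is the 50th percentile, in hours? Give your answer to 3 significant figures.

9200

e^(−λ·11200) = 0.43 ⇒ λ = −ln(0.43)/11200 = 0.0000753545.
50th percentile: 1 − e^(−λt) = 0.5, t = −ln(0.5)/λ = 9198.49 hours.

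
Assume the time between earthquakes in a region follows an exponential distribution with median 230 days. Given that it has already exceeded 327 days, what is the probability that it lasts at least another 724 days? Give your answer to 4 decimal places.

0.1128

For an exponential, median = ln(2)/λ, so λ = ln 2 / 230 = 0.00301368 per day.
By the memoryless property, P(X > 327+724 | X > 327) = P(X > 724).
P(X > 724) = e^(−2.1819) ≈ 0.1128.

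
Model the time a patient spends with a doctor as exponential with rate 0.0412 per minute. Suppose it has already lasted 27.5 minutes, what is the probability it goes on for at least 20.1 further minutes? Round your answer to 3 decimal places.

0.437

The exponential is memoryless, so the remaining time is again Exp(λ): the condition X > 27.5 is irrelevant.
P(X > 20.1) = e^(−0.82812) ≈ 0.437.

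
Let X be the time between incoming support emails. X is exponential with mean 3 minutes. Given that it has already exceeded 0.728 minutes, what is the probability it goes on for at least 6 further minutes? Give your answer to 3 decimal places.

0.135

The rate is λ = 1/3 = 0.333333 per minute.
The exponential is memoryless, so the remaining time is again Exp(λ): the condition X > 0.728 is irrelevant.
P(X > 6) = e^(−2) ≈ 0.135.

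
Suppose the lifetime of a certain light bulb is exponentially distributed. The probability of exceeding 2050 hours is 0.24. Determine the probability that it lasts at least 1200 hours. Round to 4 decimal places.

e^(−λ·2050) = 0.24 ⇒ λ = −ln(0.24)/2050 = 0.000696154.
P(X > 1200) = e^(−0.000696154·1200) = e^(−0.83539) ≈ 0.4337.

0.4337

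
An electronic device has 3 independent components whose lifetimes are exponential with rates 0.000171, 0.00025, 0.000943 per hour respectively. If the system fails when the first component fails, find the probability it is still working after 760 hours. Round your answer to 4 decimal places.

The time to first failure is exponential with rate Σλ = 0.000171 + 0.00025 + 0.000943 = 0.001364.
P(min > 760) = e^(−0.001364·760) = e^(−1.0366) ≈ 0.3546.

0.3546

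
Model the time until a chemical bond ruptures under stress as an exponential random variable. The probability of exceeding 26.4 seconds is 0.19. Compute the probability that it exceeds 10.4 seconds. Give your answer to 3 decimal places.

0.520

e^(−λ·26.4) = 0.19 ⇒ λ = −ln(0.19)/26.4 = 0.0629065.
P(X > 10.4) = e^(−0.0629065·10.4) = e^(−0.65423) ≈ 0.520.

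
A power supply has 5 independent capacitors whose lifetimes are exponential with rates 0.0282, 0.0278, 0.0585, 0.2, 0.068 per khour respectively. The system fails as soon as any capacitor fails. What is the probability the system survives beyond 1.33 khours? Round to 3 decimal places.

The time to first failure is exponential with rate Σλ = 0.0282 + 0.0278 + 0.0585 + 0.2 + 0.068 = 0.3825.
P(min > 1.33) = e^(−0.3825·1.33) = e^(−0.50872) ≈ 0.601.

0.601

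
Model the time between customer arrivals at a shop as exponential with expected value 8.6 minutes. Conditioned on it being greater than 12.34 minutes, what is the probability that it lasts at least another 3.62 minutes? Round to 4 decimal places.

The rate is λ = 1/8.6 = 0.116279 per minute.
By the memoryless property, P(X > 12.34+3.62 | X > 12.34) = P(X > 3.62).
P(X > 3.62) = e^(−0.42093) ≈ 0.6564.

0.6564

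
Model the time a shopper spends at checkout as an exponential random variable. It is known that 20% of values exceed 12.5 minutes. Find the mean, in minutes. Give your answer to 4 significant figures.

e^(−λ·12.5) = 0.20 ⇒ λ = −ln(0.20)/12.5 = 0.128755.
Mean = 1/λ = 7.76669 minutes.

7.767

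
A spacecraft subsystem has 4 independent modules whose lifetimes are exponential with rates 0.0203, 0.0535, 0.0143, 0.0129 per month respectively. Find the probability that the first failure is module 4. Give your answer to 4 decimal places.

The time to first failure is exponential with rate Σλ = 0.0203 + 0.0535 + 0.0143 + 0.0129 = 0.101.
P(module 4 first) = λ_4/Σλ = 0.0129/0.101 ≈ 0.1277.

0.1277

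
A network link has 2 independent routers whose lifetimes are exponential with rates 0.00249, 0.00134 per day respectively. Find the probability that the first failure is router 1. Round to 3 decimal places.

0.650

The time to first failure is exponential with rate Σλ = 0.00249 + 0.00134 = 0.00383.
P(router 1 first) = λ_1/Σλ = 0.00249/0.00383 ≈ 0.650.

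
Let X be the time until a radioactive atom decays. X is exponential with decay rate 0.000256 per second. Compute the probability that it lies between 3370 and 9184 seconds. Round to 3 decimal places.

P(3370 < X < 9184) = e^(−λ·3370) − e^(−λ·9184) = 0.42201 − 0.09526 ≈ 0.327.

0.327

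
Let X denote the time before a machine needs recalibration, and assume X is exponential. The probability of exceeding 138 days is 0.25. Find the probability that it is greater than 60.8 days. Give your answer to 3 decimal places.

e^(−λ·138) = 0.25 ⇒ λ = −ln(0.25)/138 = 0.0100456.
P(X > 60.8) = e^(−0.0100456·60.8) = e^(−0.61077) ≈ 0.543.

0.543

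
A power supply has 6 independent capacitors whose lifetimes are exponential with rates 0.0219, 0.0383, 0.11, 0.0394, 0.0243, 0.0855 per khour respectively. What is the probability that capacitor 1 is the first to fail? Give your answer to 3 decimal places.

The time to first failure is exponential with rate Σλ = 0.0219 + 0.0383 + 0.11 + 0.0394 + 0.0243 + 0.0855 = 0.3194.
P(capacitor 1 first) = λ_1/Σλ = 0.0219/0.3194 ≈ 0.069.

0.069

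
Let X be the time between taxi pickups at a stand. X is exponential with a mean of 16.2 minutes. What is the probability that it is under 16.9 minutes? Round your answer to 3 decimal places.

0.648

The rate is λ = 1/16.2 = 0.0617284 per minute.
P(X ≤ 16.9) = 1 − e^(−λ·16.9) = 1 − e^(−1.0432) ≈ 0.648.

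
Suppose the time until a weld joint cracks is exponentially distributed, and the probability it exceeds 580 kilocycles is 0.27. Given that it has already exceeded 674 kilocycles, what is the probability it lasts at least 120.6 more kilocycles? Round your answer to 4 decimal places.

0.7617

From e^(−λ·580) = 0.27, λ = −ln(0.27)/580 = 0.00225747.
Memoryless: P(X > 674+120.6 | X > 674) = P(X > 120.6) = e^(−0.00225747·120.6) ≈ 0.7617.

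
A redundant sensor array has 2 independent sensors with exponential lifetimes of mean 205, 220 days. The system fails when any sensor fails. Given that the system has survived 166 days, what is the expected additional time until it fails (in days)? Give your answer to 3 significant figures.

106

First-failure rate Σλ = 1/205 + 1/220 = 0.0094235.
By memorylessness the expected residual is 1/Σλ = 106.118 days, regardless of the 166 already elapsed.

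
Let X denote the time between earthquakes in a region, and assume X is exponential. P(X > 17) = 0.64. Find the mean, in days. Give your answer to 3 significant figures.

e^(−λ·17) = 0.64 ⇒ λ = −ln(0.64)/17 = 0.0262522.
Mean = 1/λ = 38.0921 days.

38.1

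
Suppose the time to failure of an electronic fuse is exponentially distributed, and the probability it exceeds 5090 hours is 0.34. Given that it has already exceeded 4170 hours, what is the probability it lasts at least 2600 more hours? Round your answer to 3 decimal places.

0.576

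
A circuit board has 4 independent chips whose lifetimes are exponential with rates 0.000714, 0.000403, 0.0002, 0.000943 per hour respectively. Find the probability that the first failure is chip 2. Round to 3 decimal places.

The time to first failure is exponential with rate Σλ = 0.000714 + 0.000403 + 0.0002 + 0.000943 = 0.00226.
P(chip 2 first) = λ_2/Σλ = 0.000403/0.00226 ≈ 0.178.

0.178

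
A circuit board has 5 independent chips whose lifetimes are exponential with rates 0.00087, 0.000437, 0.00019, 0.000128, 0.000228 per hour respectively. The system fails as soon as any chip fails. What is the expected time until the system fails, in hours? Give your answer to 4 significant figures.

The time to first failure is exponential with rate Σλ = 0.00087 + 0.000437 + 0.00019 + 0.000128 + 0.000228 = 0.001853.
E[min] = 1/Σλ = 1/0.001853 = 539.665 hours.

539.7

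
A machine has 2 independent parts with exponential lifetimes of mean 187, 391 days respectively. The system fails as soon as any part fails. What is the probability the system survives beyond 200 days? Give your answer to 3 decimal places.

0.206

The first failure time is exponential with rate Σλ_i = 1/187 + 1/391 = 0.00790514 per day.
P(min > 200) = e^(−0.00790514·200) = e^(−1.581) ≈ 0.206.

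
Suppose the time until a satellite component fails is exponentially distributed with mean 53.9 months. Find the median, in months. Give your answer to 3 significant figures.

The rate is λ = 1/53.9 = 0.0185529 per month.
Set 1 − e^(−λt) = 0.5, so t = −ln(0.5)/λ = 0.69315/0.0185529 ≈ 37.3606 months.

37.4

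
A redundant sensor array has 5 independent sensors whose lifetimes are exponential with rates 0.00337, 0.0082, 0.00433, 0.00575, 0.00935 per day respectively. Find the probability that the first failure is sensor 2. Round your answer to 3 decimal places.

The time to first failure is exponential with rate Σλ = 0.00337 + 0.0082 + 0.00433 + 0.00575 + 0.00935 = 0.031.
P(sensor 2 first) = λ_2/Σλ = 0.0082/0.031 ≈ 0.265.

0.265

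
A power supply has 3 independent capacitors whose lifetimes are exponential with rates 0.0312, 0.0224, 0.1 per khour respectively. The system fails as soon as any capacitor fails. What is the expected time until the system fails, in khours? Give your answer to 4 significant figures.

6.510

The time to first failure is exponential with rate Σλ = 0.0312 + 0.0224 + 0.1 = 0.1536.
E[min] = 1/Σλ = 1/0.1536 = 6.51042 khours.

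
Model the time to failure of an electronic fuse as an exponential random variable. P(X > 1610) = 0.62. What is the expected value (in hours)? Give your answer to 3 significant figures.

e^(−λ·1610) = 0.62 ⇒ λ = −ln(0.62)/1610 = 0.000296917.
Mean = 1/λ = 3367.95 hours.

3370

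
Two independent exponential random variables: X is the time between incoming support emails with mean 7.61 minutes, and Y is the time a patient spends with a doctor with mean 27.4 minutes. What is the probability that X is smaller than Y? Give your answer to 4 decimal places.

0.7826

λ_1 = 1/7.61 = 0.131406, λ_2 = 1/27.4 = 0.0364964.
For independent exponentials, P(X < Y) = λ_1/(λ_1+λ_2) = 0.131406/0.167902 ≈ 0.7826.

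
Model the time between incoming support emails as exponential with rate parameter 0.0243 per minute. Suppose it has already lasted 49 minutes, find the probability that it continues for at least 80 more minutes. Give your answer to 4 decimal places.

The exponential is memoryless, so the remaining time is again Exp(λ): the condition X > 49 is irrelevant.
P(X > 80) = e^(−1.944) ≈ 0.1431.

0.1431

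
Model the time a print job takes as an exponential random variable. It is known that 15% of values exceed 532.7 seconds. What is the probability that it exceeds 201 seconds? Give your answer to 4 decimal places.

0.4888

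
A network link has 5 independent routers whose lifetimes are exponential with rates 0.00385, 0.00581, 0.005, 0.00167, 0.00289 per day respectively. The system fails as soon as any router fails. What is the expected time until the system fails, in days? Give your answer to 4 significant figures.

52.03

The time to first failure is exponential with rate Σλ = 0.00385 + 0.00581 + 0.005 + 0.00167 + 0.00289 = 0.01922.
E[min] = 1/Σλ = 1/0.01922 = 52.0291 days.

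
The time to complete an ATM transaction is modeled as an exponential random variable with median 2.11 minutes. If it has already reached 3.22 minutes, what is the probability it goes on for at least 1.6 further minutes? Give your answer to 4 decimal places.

0.5912

For an exponential, median = ln(2)/λ, so λ = ln 2 / 2.11 = 0.328506 per minute.
The exponential is memoryless, so the remaining time is again Exp(λ): the condition X > 3.22 is irrelevant.
P(X > 1.6) = e^(−0.52561) ≈ 0.5912.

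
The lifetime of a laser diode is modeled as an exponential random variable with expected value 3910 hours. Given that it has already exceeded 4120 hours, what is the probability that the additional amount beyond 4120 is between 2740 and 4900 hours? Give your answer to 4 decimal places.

0.2106

The rate is λ = 1/3910 = 0.000255754 per hour.
Memoryless: the residual past 4120 is again Exp(λ).
P(2740 < residual < 4900) = e^(−λ·2740) − e^(−λ·4900) = 0.49620 − 0.28559 ≈ 0.2106.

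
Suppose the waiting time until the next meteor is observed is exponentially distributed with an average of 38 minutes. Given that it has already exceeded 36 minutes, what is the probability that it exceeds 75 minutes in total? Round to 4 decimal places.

0.3583

The rate is λ = 1/38 = 0.0263158 per minute.
P(X > s+t | X > s) = e^(−λ(s+t))/e^(−λs) = e^(−λt), independent of s = 36.
P(X > 39) = e^(−1.0263) ≈ 0.3583.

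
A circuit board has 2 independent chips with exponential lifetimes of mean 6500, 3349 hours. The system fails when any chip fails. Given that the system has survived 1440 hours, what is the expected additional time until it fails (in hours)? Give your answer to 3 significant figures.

2210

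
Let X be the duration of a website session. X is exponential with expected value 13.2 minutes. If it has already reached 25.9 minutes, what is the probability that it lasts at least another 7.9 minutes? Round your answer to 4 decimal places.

0.5496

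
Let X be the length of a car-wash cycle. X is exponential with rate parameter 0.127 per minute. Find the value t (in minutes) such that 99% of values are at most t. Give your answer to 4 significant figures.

36.26

Set 1 − e^(−λt) = 0.99, so t = −ln(0.01)/λ = 4.6052/0.127 ≈ 36.2612 minutes.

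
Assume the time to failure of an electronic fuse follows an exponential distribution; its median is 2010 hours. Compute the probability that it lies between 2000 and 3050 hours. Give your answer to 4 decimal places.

0.1524

For an exponential, median = ln(2)/λ, so λ = ln 2 / 2010 = 0.000344849 per hour.
P(2000 < X < 3050) = e^(−λ·2000) − e^(−λ·3050) = 0.50173 − 0.34931 ≈ 0.1524.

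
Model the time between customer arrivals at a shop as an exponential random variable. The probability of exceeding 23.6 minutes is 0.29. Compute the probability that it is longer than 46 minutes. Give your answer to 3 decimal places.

0.090

e^(−λ·23.6) = 0.29 ⇒ λ = −ln(0.29)/23.6 = 0.0524523.
P(X > 46) = e^(−0.0524523·46) = e^(−2.4128) ≈ 0.090.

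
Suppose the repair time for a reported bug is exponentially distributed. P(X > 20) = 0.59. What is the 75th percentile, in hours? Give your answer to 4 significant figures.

52.55

e^(−λ·20) = 0.59 ⇒ λ = −ln(0.59)/20 = 0.0263816.
75th percentile: 1 − e^(−λt) = 0.75, t = −ln(0.25)/λ = 52.5477 hours.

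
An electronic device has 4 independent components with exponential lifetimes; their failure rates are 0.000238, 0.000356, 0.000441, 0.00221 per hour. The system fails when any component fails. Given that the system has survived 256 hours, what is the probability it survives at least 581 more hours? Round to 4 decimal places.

0.1518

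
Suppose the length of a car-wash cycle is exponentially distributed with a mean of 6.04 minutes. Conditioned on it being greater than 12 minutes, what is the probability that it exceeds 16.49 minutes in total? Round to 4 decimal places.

0.4755

The rate is λ = 1/6.04 = 0.165563 per minute.
P(X > s+t | X > s) = e^(−λ(s+t))/e^(−λs) = e^(−λt), independent of s = 12.
P(X > 4.49) = e^(−0.74338) ≈ 0.4755.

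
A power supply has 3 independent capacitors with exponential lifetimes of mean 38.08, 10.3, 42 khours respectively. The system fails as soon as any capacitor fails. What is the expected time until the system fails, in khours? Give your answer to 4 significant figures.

The first failure time is exponential with rate Σλ_i = 1/38.08 + 1/10.3 + 1/42 = 0.147157 per khour.
E[min] = 1/Σλ = 1/0.147157 = 6.79544 khours.

6.795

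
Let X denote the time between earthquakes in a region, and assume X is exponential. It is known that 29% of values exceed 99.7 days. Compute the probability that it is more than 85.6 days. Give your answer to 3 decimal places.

0.345

e^(−λ·99.7) = 0.29 ⇒ λ = −ln(0.29)/99.7 = 0.012416.
P(X > 85.6) = e^(−0.012416·85.6) = e^(−1.0628) ≈ 0.345.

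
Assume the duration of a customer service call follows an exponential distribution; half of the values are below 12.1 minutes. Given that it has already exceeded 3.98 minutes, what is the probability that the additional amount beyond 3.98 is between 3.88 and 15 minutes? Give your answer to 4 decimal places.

For an exponential, median = ln(2)/λ, so λ = ln 2 / 12.1 = 0.0572849 per minute.
Memoryless: the residual past 3.98 is again Exp(λ).
P(3.88 < residual < 15) = e^(−λ·3.88) − e^(−λ·15) = 0.80070 − 0.42347 ≈ 0.3772.

0.3772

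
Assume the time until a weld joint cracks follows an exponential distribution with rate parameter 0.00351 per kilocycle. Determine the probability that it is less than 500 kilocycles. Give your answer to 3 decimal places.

P(X ≤ 500) = 1 − e^(−λ·500) = 1 − e^(−1.755) ≈ 0.827.

0.827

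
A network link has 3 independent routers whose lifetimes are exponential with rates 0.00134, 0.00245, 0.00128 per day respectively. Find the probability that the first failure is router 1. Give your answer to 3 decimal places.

0.264

The time to first failure is exponential with rate Σλ = 0.00134 + 0.00245 + 0.00128 = 0.00507.
P(router 1 first) = λ_1/Σλ = 0.00134/0.00507 ≈ 0.264.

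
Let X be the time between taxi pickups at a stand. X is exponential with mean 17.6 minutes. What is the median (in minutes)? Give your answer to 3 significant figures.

12.2

The rate is λ = 1/17.6 = 0.0568182 per minute.
Set 1 − e^(−λt) = 0.5, so t = −ln(0.5)/λ = 0.69315/0.0568182 ≈ 12.1994 minutes.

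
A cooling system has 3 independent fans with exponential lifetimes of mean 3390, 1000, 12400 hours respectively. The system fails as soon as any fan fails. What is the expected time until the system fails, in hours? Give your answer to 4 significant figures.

726.9

The first failure time is exponential with rate Σλ_i = 1/3390 + 1/1000 + 1/12400 = 0.00137563 per hour.
E[min] = 1/Σλ = 1/0.00137563 = 726.939 hours.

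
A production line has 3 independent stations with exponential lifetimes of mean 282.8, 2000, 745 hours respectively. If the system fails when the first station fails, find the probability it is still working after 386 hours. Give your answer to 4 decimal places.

The first failure time is exponential with rate Σλ_i = 1/282.8 + 1/2000 + 1/745 = 0.00537835 per hour.
P(min > 386) = e^(−0.00537835·386) = e^(−2.076) ≈ 0.1254.

0.1254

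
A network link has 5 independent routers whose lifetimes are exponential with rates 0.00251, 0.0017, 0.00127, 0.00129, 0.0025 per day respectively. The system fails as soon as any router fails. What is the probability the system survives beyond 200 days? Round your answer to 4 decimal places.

The time to first failure is exponential with rate Σλ = 0.00251 + 0.0017 + 0.00127 + 0.00129 + 0.0025 = 0.00927.
P(min > 200) = e^(−0.00927·200) = e^(−1.854) ≈ 0.1566.

0.1566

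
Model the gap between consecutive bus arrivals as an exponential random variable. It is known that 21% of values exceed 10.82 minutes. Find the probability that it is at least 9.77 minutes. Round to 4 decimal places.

0.2443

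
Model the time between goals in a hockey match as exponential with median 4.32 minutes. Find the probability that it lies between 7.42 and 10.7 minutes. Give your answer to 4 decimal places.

0.1244

For an exponential, median = ln(2)/λ, so λ = ln 2 / 4.32 = 0.160451 per minute.
P(7.42 < X < 10.7) = e^(−λ·7.42) − e^(−λ·10.7) = 0.30406 − 0.17964 ≈ 0.1244.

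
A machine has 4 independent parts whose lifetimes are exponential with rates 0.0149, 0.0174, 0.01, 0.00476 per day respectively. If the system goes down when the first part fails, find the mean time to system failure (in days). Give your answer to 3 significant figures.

21.2

The time to first failure is exponential with rate Σλ = 0.0149 + 0.0174 + 0.01 + 0.00476 = 0.04706.
E[min] = 1/Σλ = 1/0.04706 = 21.2495 days.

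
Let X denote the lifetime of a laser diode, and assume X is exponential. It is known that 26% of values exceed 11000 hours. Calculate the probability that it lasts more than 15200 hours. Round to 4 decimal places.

e^(−λ·11000) = 0.26 ⇒ λ = −ln(0.26)/11000 = 0.000122461.
P(X > 15200) = e^(−0.000122461·15200) = e^(−1.8614) ≈ 0.1555.

0.1555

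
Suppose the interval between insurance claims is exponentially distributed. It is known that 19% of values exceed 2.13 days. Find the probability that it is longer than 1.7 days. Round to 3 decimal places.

0.266

e^(−λ·2.13) = 0.19 ⇒ λ = −ln(0.19)/2.13 = 0.779686.
P(X > 1.7) = e^(−0.779686·1.7) = e^(−1.3255) ≈ 0.266.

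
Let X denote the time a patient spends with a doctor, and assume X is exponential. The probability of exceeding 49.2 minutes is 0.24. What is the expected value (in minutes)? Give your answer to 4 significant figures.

e^(−λ·49.2) = 0.24 ⇒ λ = −ln(0.24)/49.2 = 0.0290064.
Mean = 1/λ = 34.4751 minutes.

34.48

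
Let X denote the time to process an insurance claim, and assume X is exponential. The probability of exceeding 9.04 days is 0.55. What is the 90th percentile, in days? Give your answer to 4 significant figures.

34.82

e^(−λ·9.04) = 0.55 ⇒ λ = −ln(0.55)/9.04 = 0.0661324.
90th percentile: 1 − e^(−λt) = 0.9, t = −ln(0.1)/λ = 34.8178 days.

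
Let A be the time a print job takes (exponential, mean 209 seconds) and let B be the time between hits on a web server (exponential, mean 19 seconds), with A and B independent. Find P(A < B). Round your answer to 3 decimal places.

0.083

λ_1 = 1/209 = 0.00478469, λ_2 = 1/19 = 0.0526316.
For independent exponentials, P(A < B) = λ_1/(λ_1+λ_2) = 0.00478469/0.0574163 ≈ 0.083.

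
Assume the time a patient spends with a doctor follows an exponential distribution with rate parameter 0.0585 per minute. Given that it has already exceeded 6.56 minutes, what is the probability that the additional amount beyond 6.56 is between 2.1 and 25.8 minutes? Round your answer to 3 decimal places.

0.663

Memoryless: the residual past 6.56 is again Exp(λ).
P(2.1 < residual < 25.8) = e^(−λ·2.1) − e^(−λ·25.8) = 0.88440 − 0.22106 ≈ 0.663.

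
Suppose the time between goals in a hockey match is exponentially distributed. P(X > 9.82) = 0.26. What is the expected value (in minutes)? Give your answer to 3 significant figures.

e^(−λ·9.82) = 0.26 ⇒ λ = −ln(0.26)/9.82 = 0.137177.
Mean = 1/λ = 7.28988 minutes.

7.29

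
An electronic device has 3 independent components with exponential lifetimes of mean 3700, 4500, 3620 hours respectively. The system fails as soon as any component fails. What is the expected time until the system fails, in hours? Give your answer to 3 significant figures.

The first failure time is exponential with rate Σλ_i = 1/3700 + 1/4500 + 1/3620 = 0.000768736 per hour.
E[min] = 1/Σλ = 1/0.000768736 = 1300.84 hours.

1300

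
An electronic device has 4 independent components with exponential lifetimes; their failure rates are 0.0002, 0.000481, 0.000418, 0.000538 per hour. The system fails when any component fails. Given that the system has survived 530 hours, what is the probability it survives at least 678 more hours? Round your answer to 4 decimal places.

0.3296

Time to first failure ~ Exp(Σλ) with Σλ = 0.001637.
By memorylessness, P(T > 530+678 | T > 530) = P(T > 678) = e^(−0.001637·678) ≈ 0.3296.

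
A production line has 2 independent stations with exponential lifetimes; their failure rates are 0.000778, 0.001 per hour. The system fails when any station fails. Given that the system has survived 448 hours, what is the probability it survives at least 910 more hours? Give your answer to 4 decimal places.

Time to first failure ~ Exp(Σλ) with Σλ = 0.001778.
By memorylessness, P(T > 448+910 | T > 448) = P(T > 910) = e^(−0.001778·910) ≈ 0.1983.

0.1983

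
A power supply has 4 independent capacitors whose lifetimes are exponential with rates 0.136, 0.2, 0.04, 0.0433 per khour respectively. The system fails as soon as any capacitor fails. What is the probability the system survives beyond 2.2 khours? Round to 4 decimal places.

The time to first failure is exponential with rate Σλ = 0.136 + 0.2 + 0.04 + 0.0433 = 0.4193.
P(min > 2.2) = e^(−0.4193·2.2) = e^(−0.92246) ≈ 0.3975.

0.3975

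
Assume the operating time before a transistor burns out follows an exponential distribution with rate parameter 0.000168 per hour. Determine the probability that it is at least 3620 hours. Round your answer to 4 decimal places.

0.5444

P(X > 3620) = e^(−λ·3620) = e^(−0.60816) ≈ 0.5444.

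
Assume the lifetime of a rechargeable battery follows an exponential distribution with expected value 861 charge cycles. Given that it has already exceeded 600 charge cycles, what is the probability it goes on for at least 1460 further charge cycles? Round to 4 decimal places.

0.1835

The rate is λ = 1/861 = 0.00116144 per charge cycle.
P(X > s+t | X > s) = e^(−λ(s+t))/e^(−λs) = e^(−λt), independent of s = 600.
P(X > 1460) = e^(−1.6957) ≈ 0.1835.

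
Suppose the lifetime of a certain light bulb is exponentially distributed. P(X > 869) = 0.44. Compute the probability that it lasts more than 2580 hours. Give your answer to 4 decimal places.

e^(−λ·869) = 0.44 ⇒ λ = −ln(0.44)/869 = 0.000944742.
P(X > 2580) = e^(−0.000944742·2580) = e^(−2.4374) ≈ 0.0874.

0.0874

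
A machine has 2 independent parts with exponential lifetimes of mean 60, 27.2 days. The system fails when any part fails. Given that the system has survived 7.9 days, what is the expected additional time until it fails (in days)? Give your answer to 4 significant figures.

18.72

First-failure rate Σλ = 1/60 + 1/27.2 = 0.0534314.
By memorylessness the expected residual is 1/Σλ = 18.7156 days, regardless of the 7.9 already elapsed.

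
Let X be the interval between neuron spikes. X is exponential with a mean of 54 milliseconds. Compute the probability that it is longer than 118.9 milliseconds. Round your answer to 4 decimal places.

The rate is λ = 1/54 = 0.0185185 per millisecond.
P(X > 118.9) = e^(−λ·118.9) = e^(−2.2019) ≈ 0.1106.

0.1106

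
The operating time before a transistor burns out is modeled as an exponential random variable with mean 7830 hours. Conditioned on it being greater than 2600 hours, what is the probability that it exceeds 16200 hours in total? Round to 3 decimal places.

0.176

The rate is λ = 1/7830 = 0.000127714 per hour.
By the memoryless property, P(X > 2600+13600 | X > 2600) = P(X > 13600).
P(X > 13600) = e^(−1.7369) ≈ 0.176.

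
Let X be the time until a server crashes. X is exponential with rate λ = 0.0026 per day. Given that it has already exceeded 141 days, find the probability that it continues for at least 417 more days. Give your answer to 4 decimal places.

0.3382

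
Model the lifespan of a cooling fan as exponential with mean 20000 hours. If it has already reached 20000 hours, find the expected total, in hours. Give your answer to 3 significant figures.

The rate is λ = 1/20000 = 0.00005 per hour.
By memorylessness, E[X | X > 20000] = 20000 + 1/λ = 20000 + 20000 = 40000 hours.

40000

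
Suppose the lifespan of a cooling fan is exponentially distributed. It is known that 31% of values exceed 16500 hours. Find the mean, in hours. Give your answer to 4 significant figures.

e^(−λ·16500) = 0.31 ⇒ λ = −ln(0.31)/16500 = 0.0000709808.
Mean = 1/λ = 14088.3 hours.

14090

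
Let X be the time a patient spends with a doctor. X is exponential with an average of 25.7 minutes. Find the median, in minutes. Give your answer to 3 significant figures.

17.8

The rate is λ = 1/25.7 = 0.0389105 per minute.
Set 1 − e^(−λt) = 0.5, so t = −ln(0.5)/λ = 0.69315/0.0389105 ≈ 17.8139 minutes.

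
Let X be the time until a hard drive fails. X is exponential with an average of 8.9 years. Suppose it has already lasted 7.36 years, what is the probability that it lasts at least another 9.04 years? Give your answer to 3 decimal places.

The rate is λ = 1/8.9 = 0.11236 per year.
P(X > s+t | X > s) = e^(−λ(s+t))/e^(−λs) = e^(−λt), independent of s = 7.36.
P(X > 9.04) = e^(−1.0157) ≈ 0.362.

0.362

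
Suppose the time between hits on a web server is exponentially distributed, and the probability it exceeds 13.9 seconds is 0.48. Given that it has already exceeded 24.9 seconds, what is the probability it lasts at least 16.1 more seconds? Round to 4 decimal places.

0.4274

From e^(−λ·13.9) = 0.48, λ = −ln(0.48)/13.9 = 0.0528035.
Memoryless: P(X > 24.9+16.1 | X > 24.9) = P(X > 16.1) = e^(−0.0528035·16.1) ≈ 0.4274.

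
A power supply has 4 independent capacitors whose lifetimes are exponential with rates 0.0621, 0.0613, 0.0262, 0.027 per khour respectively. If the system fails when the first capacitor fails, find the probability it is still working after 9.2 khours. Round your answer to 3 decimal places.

0.197

The time to first failure is exponential with rate Σλ = 0.0621 + 0.0613 + 0.0262 + 0.027 = 0.1766.
P(min > 9.2) = e^(−0.1766·9.2) = e^(−1.6247) ≈ 0.197.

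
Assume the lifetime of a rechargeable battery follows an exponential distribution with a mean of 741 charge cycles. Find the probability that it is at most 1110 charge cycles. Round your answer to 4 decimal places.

0.7764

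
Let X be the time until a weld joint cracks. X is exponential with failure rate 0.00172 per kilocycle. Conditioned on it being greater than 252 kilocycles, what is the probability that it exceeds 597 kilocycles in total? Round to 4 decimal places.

P(X > s+t | X > s) = e^(−λ(s+t))/e^(−λs) = e^(−λt), independent of s = 252.
P(X > 345) = e^(−0.5934) ≈ 0.5524.

0.5524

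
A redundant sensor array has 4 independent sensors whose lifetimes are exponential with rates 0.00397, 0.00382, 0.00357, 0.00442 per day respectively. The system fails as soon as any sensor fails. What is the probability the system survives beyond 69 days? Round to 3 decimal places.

0.337

The time to first failure is exponential with rate Σλ = 0.00397 + 0.00382 + 0.00357 + 0.00442 = 0.01578.
P(min > 69) = e^(−0.01578·69) = e^(−1.0888) ≈ 0.337.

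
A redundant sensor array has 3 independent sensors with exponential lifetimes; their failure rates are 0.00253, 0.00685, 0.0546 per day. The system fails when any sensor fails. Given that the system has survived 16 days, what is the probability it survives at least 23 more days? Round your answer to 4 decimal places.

0.2296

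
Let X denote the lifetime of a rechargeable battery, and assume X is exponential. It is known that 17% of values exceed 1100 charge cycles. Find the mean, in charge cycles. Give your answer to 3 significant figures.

e^(−λ·1100) = 0.17 ⇒ λ = −ln(0.17)/1100 = 0.00161087.
Mean = 1/λ = 620.783 charge cycles.

621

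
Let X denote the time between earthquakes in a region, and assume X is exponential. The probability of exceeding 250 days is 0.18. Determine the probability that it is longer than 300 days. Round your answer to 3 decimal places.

e^(−λ·250) = 0.18 ⇒ λ = −ln(0.18)/250 = 0.00685919.
P(X > 300) = e^(−0.00685919·300) = e^(−2.0578) ≈ 0.128.

0.128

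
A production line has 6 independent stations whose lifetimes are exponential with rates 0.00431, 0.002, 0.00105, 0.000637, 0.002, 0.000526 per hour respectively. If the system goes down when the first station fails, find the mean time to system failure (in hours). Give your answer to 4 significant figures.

The time to first failure is exponential with rate Σλ = 0.00431 + 0.002 + 0.00105 + 0.000637 + 0.002 + 0.000526 = 0.010523.
E[min] = 1/Σλ = 1/0.010523 = 95.0299 hours.

95.03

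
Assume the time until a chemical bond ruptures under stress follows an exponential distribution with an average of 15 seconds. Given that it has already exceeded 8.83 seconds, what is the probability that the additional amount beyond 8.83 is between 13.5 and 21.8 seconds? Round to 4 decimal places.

0.1728

The rate is λ = 1/15 = 0.0666667 per second.
Memoryless: the residual past 8.83 is again Exp(λ).
P(13.5 < residual < 21.8) = e^(−λ·13.5) − e^(−λ·21.8) = 0.40657 − 0.23379 ≈ 0.1728.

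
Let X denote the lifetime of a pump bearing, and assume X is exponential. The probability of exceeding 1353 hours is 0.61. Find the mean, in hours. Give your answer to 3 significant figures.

e^(−λ·1353) = 0.61 ⇒ λ = −ln(0.61)/1353 = 0.000365334.
Mean = 1/λ = 2737.22 hours.

2740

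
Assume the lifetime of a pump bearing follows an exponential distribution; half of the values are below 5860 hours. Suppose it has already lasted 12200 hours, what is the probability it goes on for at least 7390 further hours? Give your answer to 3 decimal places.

For an exponential, median = ln(2)/λ, so λ = ln 2 / 5860 = 0.000118285 per hour.
The exponential is memoryless, so the remaining time is again Exp(λ): the condition X > 12200 is irrelevant.
P(X > 7390) = e^(−0.87412) ≈ 0.417.

0.417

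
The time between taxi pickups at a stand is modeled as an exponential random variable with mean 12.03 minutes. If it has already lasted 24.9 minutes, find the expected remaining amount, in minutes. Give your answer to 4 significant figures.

The rate is λ = 1/12.03 = 0.0831255 per minute.
By memorylessness, the remaining amount past any threshold is again Exp(λ) with mean 1/λ = 12.03 minutes.

12.03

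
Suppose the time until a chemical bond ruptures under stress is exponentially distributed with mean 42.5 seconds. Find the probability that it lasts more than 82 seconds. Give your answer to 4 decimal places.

0.1452

The rate is λ = 1/42.5 = 0.0235294 per second.
P(X > 82) = e^(−λ·82) = e^(−1.9294) ≈ 0.1452.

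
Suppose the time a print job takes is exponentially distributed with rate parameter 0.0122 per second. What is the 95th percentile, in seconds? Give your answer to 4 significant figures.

245.6

Set 1 − e^(−λt) = 0.95, so t = −ln(0.05)/λ = 2.9957/0.0122 ≈ 245.552 seconds.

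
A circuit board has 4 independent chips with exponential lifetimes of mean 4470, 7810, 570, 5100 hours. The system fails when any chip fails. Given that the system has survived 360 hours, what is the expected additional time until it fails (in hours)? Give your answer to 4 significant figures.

First-failure rate Σλ = 1/4470 + 1/7810 + 1/570 + 1/5100 = 0.00230222.
By memorylessness the expected residual is 1/Σλ = 434.364 hours, regardless of the 360 already elapsed.

434.4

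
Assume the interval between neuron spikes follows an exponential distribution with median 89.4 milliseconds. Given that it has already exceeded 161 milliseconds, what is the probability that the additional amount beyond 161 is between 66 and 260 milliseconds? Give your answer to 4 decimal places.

0.4663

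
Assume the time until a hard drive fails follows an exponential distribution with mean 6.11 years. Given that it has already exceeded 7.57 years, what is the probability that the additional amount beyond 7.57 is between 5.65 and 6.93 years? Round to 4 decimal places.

0.0750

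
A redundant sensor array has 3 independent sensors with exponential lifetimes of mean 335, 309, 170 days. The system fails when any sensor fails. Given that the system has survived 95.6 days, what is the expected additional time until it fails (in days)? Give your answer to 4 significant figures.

82.62

First-failure rate Σλ = 1/335 + 1/309 + 1/170 = 0.0121037.
By memorylessness the expected residual is 1/Σλ = 82.6195 days, regardless of the 95.6 already elapsed.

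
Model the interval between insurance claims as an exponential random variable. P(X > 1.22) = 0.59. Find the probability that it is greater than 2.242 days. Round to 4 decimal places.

0.3792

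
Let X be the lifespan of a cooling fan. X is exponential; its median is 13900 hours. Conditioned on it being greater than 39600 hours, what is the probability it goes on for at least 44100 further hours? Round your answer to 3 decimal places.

For an exponential, median = ln(2)/λ, so λ = ln 2 / 13900 = 0.0000498667 per hour.
P(X > s+t | X > s) = e^(−λ(s+t))/e^(−λs) = e^(−λt), independent of s = 39600.
P(X > 44100) = e^(−2.1991) ≈ 0.111.

0.111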